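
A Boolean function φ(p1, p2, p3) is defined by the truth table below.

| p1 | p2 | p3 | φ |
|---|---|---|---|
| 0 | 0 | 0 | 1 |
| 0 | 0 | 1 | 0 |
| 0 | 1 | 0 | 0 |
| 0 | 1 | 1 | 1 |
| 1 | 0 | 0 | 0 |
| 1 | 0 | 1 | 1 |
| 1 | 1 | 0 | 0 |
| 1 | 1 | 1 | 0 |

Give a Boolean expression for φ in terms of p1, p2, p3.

The 1-rows are (0,0,0), (0,1,1), (1,0,1). Each contributes one minterm — ¬p1·¬p2·¬p3; ¬p1·p2·p3; p1·¬p2·p3 — and their disjunction is a sum-of-products form of φ.

φ(p1, p2, p3) = (((not p1 and not p2) and not p3) or ((not p1 and p2) and p3)) or ((p1 and not p2) and p3)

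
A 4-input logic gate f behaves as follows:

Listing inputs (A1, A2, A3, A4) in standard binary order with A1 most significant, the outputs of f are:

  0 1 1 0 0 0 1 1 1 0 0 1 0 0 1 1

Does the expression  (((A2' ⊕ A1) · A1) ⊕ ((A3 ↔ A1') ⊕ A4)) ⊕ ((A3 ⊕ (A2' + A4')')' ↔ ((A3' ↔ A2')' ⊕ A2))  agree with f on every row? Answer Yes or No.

Evaluate (((A2' ⊕ A1) · A1) ⊕ ((A3 ↔ A1') ⊕ A4)) ⊕ ((A3 ⊕ (A2' + A4')')' ↔ ((A3' ↔ A2')' ⊕ A2)) on each row and compare to f:
  A1=0, A2=0, A3=0, A4=0: formula gives 0, f = 0 ✓
  A1=0, A2=0, A3=0, A4=1: formula gives 1, f = 1 ✓
  A1=0, A2=0, A3=1, A4=0: formula gives 1, f = 1 ✓
  A1=0, A2=0, A3=1, A4=1: formula gives 0, f = 0 ✓
  … (the remaining 12 rows also agree.)
Every row agrees, so the formula is equivalent.

Yes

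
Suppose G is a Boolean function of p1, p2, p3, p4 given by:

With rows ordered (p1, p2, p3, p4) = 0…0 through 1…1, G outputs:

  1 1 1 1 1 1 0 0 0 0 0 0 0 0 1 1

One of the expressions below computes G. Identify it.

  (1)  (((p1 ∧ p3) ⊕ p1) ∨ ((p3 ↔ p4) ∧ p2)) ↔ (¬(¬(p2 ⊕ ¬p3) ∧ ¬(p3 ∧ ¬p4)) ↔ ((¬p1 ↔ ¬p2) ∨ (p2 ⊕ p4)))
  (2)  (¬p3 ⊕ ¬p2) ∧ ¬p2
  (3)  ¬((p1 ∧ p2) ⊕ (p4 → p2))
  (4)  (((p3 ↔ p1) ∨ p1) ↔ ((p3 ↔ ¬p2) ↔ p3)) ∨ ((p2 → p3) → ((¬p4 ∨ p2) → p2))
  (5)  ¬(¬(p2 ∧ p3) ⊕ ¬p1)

5

(1): at (0,0,0,0) it gives 0, but G = 1 — eliminated.
(2): at (0,0,0,0) it gives 0, but G = 1 — eliminated.
(3): at (0,0,0,0) it gives 0, but G = 1 — eliminated.
(4): at (0,0,1,0) it gives 0, but G = 1 — eliminated.
Only (5) survives; checking it on all 16 rows confirms it matches G.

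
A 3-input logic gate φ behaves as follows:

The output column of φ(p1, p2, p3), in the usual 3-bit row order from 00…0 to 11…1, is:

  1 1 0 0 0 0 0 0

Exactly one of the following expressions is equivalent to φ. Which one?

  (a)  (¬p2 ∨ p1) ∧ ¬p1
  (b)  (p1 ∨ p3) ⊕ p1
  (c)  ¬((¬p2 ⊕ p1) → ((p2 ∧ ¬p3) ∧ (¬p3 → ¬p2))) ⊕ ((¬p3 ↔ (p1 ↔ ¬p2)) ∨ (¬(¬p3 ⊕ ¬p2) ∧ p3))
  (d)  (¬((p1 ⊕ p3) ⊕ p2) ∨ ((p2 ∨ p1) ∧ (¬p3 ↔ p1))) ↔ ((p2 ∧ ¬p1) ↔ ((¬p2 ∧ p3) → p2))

a

(b): at (0,0,0) it gives 0, but φ = 1 — eliminated.
(c): at (0,0,1) it gives 0, but φ = 1 — eliminated.
(d): at (0,0,0) it gives 0, but φ = 1 — eliminated.
Only (a) survives; checking it on all 8 rows confirms it matches φ.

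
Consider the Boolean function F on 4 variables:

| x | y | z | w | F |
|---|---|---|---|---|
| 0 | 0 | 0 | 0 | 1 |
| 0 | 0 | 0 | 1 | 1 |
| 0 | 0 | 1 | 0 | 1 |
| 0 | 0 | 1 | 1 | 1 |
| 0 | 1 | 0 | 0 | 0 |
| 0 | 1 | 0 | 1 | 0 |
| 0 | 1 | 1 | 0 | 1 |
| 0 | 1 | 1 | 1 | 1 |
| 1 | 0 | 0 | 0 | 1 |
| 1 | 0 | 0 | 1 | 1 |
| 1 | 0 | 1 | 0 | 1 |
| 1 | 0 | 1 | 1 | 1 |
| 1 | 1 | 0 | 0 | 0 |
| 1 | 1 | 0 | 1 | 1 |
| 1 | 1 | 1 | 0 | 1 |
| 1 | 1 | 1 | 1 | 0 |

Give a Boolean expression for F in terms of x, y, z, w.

F(x, y, z, w) = ((((((x' · y) · z') · w') + (((x' · y) · z') · w)) + (((x · y) · z') · w')) + (((x · y) · z) · w))'

The 0-rows are (0,1,0,0), (0,1,0,1), (1,1,0,0), (1,1,1,1). Take each as a conjunction (¬x·y·¬z·¬w, ¬x·y·¬z·w, x·y·¬z·¬w, x·y·z·w), form their disjunction, and complement — that gives a formula that is 1 everywhere F is.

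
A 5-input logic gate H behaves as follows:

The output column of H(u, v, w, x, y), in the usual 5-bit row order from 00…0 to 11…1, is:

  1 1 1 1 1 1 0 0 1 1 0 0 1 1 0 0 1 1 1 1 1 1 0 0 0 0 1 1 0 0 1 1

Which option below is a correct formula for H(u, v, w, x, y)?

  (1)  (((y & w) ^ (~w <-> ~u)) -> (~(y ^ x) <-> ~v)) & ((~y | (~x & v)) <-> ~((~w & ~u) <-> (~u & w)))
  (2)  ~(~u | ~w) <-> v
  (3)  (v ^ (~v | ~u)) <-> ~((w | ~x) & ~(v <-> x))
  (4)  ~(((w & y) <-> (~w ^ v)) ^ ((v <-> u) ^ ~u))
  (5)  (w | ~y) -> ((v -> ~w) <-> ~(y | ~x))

(1) disagrees with H on (0,0,0,0,1) (formula → 0, table → 1); rule it out.
(2) disagrees with H on (0,0,1,1,0) (formula → 1, table → 0); rule it out.
(4) disagrees with H on (0,0,1,0,0) (formula → 0, table → 1); rule it out.
(5) disagrees with H on (0,0,0,0,0) (formula → 0, table → 1); rule it out.
Only (3) survives; checking it on all 32 rows confirms it matches H.

3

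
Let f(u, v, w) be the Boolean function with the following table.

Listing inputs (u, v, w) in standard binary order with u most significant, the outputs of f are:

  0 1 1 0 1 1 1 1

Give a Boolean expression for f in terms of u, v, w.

f is 0 on only 2 rows — (0,0,0), (0,1,1). Writing each as a minterm (¬u·¬v·¬w, ¬u·v·w) and OR-ing them characterizes exactly where f=0, so f is the negation of that disjunction.

f(u, v, w) = ~(((~u & ~v) & ~w) | ((~u & v) & w))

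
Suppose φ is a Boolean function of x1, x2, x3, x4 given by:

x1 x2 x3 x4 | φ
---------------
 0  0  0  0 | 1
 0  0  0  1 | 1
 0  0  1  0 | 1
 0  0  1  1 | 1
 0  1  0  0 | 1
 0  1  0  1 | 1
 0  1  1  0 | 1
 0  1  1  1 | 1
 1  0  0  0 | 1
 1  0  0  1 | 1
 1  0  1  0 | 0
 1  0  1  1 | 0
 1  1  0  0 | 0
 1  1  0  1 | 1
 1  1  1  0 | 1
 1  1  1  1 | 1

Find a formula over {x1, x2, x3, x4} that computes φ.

There are just 3 zero rows: (1,0,1,0), (1,0,1,1), (1,1,0,0). Their minterms are x1·¬x2·x3·¬x4, x1·¬x2·x3·x4, x1·x2·¬x3·¬x4; the OR of those covers precisely the 0-outputs, and negating it yields φ.

φ(x1, x2, x3, x4) = (((((x1 · x2') · x3) · x4') + (((x1 · x2') · x3) · x4)) + (((x1 · x2) · x3') · x4'))'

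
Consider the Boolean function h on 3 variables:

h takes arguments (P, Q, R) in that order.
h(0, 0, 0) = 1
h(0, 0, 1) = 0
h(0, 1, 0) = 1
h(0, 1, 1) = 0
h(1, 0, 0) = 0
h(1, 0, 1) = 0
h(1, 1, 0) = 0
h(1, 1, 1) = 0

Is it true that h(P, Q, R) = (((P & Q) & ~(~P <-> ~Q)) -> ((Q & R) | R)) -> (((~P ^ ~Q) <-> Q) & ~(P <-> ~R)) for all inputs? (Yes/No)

Yes

Evaluate (((P & Q) & ~(~P <-> ~Q)) -> ((Q & R) | R)) -> (((~P ^ ~Q) <-> Q) & ~(P <-> ~R)) on each row and compare to h:
  P=0, Q=0, R=0: formula gives 1, h = 1 ✓
  P=0, Q=0, R=1: formula gives 0, h = 0 ✓
  P=0, Q=1, R=0: formula gives 1, h = 1 ✓
  P=0, Q=1, R=1: formula gives 0, h = 0 ✓
  P=1, Q=0, R=0: formula gives 0, h = 0 ✓
  …and likewise for the remaining 3 rows.
Every row agrees, so the formula is equivalent.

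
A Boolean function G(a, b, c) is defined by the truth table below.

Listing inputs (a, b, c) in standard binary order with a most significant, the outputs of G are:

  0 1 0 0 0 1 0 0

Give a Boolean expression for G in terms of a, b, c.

G(a, b, c) = ((~a & ~b) & c) | ((a & ~b) & c)

The 1-rows are (0,0,1), (1,0,1). Each contributes one minterm — ¬a·¬b·c; a·¬b·c — and their disjunction is a sum-of-products form of G.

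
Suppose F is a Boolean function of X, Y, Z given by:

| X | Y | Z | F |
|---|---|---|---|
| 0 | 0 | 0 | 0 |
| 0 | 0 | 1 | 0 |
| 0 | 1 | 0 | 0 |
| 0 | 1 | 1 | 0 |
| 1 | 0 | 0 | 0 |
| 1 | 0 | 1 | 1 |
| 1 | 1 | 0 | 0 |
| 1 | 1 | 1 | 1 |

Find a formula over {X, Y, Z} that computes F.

F(X, Y, Z) = ((X and not Y) and Z) or ((X and Y) and Z)

F=1 on 2 inputs: (1,0,1), (1,1,1). Reading each as a conjunction of literals (X·¬Y·Z, X·Y·Z) and taking the OR gives the canonical DNF.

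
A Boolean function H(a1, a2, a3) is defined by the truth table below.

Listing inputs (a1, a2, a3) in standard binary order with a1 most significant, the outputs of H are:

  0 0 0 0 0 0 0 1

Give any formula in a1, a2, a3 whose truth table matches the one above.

H(a1, a2, a3) = (a1 & a2) & a3

H is 1 on exactly one input, (1,1,1), whose minterm is a1·a2·a3. So H is just that conjunction.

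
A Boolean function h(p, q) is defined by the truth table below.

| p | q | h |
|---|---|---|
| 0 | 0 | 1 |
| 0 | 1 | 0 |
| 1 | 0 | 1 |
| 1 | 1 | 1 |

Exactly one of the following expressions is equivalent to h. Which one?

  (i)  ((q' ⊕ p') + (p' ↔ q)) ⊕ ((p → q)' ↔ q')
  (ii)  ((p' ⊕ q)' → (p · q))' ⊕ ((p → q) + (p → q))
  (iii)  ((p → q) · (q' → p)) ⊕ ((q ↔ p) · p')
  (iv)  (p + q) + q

(i) disagrees with h on (0,0) (formula → 0, table → 1); rule it out.
(iii) disagrees with h on (0,1) (formula → 1, table → 0); rule it out.
(iv) disagrees with h on (0,0) (formula → 0, table → 1); rule it out.
That leaves (ii). Evaluating it on every row reproduces the table of h exactly.

ii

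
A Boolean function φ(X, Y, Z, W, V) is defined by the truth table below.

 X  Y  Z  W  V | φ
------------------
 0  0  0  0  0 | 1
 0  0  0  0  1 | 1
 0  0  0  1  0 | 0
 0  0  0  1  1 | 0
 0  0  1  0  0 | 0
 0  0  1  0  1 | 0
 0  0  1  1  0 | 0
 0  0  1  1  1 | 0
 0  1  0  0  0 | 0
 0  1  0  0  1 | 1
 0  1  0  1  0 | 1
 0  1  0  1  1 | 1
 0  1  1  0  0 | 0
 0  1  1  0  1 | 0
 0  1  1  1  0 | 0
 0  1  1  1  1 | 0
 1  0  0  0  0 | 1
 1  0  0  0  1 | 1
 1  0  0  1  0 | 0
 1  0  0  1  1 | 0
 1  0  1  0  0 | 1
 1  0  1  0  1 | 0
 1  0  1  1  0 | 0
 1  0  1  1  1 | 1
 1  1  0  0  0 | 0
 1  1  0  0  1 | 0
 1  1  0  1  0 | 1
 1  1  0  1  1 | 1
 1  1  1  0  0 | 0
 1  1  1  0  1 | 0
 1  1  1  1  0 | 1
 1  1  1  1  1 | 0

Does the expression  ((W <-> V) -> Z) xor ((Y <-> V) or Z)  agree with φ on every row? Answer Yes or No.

No

Check the formula against φ row by row:
  X=0, Y=0, Z=0, W=0, V=0: formula gives 1, φ = 1 ✓
  X=0, Y=0, Z=0, W=0, V=1: formula gives 1, φ = 1 ✓
  X=0, Y=0, Z=0, W=1, V=0: formula gives 0, φ = 0 ✓
  X=0, Y=0, Z=0, W=1, V=1: formula gives 0, φ = 0 ✓
  …
  X=0, Y=1, Z=0, W=0, V=1: formula gives 0, but φ = 1 ✗
A single disagreement suffices: at (0,1,0,0,1) they differ, so the formula does not compute φ.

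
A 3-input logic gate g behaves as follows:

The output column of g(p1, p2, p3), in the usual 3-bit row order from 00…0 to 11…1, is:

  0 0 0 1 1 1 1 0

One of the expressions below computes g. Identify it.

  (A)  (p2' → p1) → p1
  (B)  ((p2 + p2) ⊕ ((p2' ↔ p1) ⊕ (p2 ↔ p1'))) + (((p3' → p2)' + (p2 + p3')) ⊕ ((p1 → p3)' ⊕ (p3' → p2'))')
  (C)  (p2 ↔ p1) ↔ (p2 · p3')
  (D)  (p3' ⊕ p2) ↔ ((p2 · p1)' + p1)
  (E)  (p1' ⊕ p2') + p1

(A) fails at (0,0,0): the formula yields 1, g is 0.
(B) fails at (0,0,0): the formula yields 1, g is 0.
(D) fails at (0,0,0): the formula yields 1, g is 0.
(E) fails at (0,1,0): the formula yields 1, g is 0.
That leaves (C). Evaluating it on every row reproduces the table of g exactly.

C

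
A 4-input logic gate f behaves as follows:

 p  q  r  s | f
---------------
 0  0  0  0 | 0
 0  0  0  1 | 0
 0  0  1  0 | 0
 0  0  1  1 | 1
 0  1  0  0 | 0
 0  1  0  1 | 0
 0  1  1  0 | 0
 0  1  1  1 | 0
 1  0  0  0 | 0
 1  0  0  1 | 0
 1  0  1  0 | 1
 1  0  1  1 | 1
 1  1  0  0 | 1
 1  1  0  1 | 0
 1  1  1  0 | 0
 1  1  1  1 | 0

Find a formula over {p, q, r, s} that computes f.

f(p, q, r, s) = (((((not p and not q) and r) and s) or (((p and not q) and r) and not s)) or (((p and not q) and r) and s)) or (((p and q) and not r) and not s)

The 1-rows are (0,0,1,1), (1,0,1,0), (1,0,1,1), (1,1,0,0). Each contributes one minterm — ¬p·¬q·r·s; p·¬q·r·¬s; p·¬q·r·s; p·q·¬r·¬s — and their disjunction is a sum-of-products form of f.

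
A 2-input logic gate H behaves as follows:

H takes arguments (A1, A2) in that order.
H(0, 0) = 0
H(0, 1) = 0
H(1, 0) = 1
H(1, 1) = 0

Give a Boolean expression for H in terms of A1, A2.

1 only at (1,0): A1 AND NOT A2.

H(A1, A2) = A1 ∧ ¬A2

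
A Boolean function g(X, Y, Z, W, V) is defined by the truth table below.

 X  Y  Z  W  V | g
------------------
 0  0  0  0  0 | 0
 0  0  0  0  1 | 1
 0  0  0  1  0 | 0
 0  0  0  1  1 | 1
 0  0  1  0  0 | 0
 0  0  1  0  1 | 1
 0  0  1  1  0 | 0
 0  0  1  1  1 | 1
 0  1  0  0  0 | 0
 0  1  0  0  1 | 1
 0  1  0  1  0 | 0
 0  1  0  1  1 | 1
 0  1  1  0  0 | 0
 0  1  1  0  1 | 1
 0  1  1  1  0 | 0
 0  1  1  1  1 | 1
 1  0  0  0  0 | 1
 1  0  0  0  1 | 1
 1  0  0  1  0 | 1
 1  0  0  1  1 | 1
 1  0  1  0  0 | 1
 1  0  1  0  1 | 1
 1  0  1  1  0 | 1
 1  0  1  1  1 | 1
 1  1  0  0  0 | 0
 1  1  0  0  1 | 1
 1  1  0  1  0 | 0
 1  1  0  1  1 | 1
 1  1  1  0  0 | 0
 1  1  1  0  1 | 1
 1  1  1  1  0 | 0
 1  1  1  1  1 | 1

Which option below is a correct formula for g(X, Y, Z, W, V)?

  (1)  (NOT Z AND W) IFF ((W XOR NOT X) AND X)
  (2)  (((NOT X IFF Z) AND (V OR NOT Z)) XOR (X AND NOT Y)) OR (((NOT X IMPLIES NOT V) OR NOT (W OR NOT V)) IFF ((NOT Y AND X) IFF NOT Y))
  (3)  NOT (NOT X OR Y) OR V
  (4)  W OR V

(1) fails at (0,0,0,0,0): the formula yields 1, g is 0.
(2) fails at (0,0,0,0,1): the formula yields 0, g is 1.
(4) fails at (0,0,0,1,0): the formula yields 1, g is 0.
(3) is the remaining candidate, and it agrees with g on all 32 inputs.

3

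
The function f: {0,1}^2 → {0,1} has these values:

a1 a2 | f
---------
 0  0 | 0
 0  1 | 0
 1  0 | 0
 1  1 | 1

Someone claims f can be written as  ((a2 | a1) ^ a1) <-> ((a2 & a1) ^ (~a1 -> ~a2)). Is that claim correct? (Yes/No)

Yes

Check the formula against f row by row:
  a1=0, a2=0: formula gives 0, f = 0 ✓
  a1=0, a2=1: formula gives 0, f = 0 ✓
  a1=1, a2=0: formula gives 0, f = 0 ✓
  a1=1, a2=1: formula gives 1, f = 1 ✓
All 4 rows match — the expression computes f exactly.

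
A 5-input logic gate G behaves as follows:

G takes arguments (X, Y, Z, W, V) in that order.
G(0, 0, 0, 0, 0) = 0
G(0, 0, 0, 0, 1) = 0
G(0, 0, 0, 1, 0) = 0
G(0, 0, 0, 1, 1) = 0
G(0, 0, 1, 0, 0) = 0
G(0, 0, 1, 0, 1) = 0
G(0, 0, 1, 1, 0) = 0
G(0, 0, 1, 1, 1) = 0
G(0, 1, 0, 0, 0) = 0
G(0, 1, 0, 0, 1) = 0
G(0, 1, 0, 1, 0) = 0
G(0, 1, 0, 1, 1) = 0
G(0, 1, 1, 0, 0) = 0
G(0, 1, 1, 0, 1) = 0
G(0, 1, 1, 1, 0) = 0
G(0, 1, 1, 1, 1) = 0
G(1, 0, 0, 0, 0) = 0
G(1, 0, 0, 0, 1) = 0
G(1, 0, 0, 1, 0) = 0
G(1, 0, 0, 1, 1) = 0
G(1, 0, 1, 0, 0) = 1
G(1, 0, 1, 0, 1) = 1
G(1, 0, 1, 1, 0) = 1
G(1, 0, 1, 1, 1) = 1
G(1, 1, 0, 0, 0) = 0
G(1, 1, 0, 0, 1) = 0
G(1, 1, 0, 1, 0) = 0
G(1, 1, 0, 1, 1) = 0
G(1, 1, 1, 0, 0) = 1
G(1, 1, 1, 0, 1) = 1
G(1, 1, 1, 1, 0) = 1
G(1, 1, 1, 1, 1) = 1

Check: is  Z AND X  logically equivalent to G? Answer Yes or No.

Evaluate Z AND X on each row and compare to G:
  X=0, Y=0, Z=0, W=0, V=0: formula gives 0, G = 0 ✓
  X=0, Y=0, Z=0, W=0, V=1: formula gives 0, G = 0 ✓
  X=0, Y=0, Z=0, W=1, V=0: formula gives 0, G = 0 ✓
  X=0, Y=0, Z=0, W=1, V=1: formula gives 0, G = 0 ✓
  …and likewise for the remaining 28 rows.
No disagreement on any input; they are logically equivalent.

Yes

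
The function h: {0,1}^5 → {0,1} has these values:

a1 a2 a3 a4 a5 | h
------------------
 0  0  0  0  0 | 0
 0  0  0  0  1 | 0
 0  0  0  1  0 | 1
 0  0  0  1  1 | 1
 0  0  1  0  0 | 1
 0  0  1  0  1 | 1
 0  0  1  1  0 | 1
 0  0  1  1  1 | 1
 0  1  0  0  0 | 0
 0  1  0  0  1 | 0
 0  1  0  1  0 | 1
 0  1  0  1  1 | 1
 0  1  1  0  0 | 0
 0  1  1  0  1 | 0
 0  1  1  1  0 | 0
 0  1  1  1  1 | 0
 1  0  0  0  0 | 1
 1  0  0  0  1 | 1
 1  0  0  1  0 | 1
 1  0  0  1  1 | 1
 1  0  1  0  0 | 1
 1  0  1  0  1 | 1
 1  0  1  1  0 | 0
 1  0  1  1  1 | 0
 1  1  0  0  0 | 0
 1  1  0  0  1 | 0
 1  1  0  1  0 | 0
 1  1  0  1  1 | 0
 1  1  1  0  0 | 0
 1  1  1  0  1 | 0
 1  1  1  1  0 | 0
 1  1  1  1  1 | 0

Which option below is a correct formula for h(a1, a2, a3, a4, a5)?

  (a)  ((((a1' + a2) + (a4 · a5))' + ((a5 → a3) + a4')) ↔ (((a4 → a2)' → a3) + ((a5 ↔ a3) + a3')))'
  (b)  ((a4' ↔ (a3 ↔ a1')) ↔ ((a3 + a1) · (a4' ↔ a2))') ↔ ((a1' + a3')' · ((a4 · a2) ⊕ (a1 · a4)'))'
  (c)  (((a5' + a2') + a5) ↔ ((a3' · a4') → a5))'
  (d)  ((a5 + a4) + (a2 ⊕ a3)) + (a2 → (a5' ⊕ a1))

b

(a) fails at (0,0,0,1,0): the formula yields 0, h is 1.
(c) fails at (0,0,0,0,0): the formula yields 1, h is 0.
(d) fails at (0,0,0,0,0): the formula yields 1, h is 0.
Only (b) survives; checking it on all 32 rows confirms it matches h.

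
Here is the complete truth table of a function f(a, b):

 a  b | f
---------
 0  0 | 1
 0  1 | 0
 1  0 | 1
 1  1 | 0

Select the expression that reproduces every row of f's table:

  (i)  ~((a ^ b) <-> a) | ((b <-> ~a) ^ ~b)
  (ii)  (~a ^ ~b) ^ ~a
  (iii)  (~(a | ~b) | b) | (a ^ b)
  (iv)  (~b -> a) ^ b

ii

(i) disagrees with f on (0,1) (formula → 1, table → 0); rule it out.
(iii) disagrees with f on (0,0) (formula → 0, table → 1); rule it out.
(iv) disagrees with f on (0,0) (formula → 0, table → 1); rule it out.
That leaves (ii). Evaluating it on every row reproduces the table of f exactly.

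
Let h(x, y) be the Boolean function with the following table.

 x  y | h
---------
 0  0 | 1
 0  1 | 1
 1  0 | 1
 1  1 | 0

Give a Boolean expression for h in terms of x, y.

h(x, y) = (x · y)'

The output is 0 only when every input is 1 — NAND of all inputs.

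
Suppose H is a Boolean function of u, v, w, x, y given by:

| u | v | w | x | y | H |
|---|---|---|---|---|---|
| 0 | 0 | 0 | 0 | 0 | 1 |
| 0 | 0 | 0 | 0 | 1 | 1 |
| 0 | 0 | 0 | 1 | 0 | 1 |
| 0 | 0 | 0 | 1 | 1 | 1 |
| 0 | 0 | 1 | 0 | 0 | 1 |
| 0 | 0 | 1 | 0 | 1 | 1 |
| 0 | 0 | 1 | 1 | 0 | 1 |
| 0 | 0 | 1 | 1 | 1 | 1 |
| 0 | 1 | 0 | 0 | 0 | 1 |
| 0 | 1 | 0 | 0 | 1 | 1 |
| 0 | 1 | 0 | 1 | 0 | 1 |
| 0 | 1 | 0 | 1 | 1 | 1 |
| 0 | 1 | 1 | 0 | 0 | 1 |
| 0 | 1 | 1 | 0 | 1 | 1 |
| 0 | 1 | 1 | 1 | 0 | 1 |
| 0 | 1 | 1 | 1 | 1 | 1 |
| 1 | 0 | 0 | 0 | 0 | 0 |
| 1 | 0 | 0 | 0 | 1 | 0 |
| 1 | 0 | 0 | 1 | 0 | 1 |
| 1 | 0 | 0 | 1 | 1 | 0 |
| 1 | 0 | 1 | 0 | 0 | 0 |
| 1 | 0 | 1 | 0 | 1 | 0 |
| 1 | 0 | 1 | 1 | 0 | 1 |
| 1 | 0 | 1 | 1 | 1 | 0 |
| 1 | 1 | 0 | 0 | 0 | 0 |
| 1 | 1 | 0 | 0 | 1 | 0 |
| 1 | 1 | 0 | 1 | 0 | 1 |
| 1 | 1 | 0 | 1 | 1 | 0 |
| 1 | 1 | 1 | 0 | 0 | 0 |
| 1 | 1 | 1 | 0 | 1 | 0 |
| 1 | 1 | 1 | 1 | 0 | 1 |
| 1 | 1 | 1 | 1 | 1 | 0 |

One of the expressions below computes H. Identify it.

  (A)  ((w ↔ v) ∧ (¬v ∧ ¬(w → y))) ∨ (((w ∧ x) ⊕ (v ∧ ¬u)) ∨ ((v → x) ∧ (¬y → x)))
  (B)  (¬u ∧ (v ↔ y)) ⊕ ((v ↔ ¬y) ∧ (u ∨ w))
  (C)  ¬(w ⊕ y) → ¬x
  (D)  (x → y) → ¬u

D

(A) disagrees with H on (0,0,0,0,0) (formula → 0, table → 1); rule it out.
(B) disagrees with H on (0,0,0,0,1) (formula → 0, table → 1); rule it out.
(C) disagrees with H on (0,0,0,1,0) (formula → 0, table → 1); rule it out.
That leaves (D). Evaluating it on every row reproduces the table of H exactly.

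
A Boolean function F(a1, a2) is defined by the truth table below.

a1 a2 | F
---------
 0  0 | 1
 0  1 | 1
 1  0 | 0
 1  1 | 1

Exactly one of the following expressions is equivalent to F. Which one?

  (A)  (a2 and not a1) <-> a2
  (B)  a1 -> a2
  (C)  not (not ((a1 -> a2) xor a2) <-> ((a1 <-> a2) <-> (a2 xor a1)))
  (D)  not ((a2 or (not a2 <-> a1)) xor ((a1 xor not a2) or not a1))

(A) fails at (1,0): the formula yields 1, F is 0.
(C) fails at (0,0): the formula yields 0, F is 1.
(D) fails at (0,0): the formula yields 0, F is 1.
That leaves (B). Evaluating it on every row reproduces the table of F exactly.

B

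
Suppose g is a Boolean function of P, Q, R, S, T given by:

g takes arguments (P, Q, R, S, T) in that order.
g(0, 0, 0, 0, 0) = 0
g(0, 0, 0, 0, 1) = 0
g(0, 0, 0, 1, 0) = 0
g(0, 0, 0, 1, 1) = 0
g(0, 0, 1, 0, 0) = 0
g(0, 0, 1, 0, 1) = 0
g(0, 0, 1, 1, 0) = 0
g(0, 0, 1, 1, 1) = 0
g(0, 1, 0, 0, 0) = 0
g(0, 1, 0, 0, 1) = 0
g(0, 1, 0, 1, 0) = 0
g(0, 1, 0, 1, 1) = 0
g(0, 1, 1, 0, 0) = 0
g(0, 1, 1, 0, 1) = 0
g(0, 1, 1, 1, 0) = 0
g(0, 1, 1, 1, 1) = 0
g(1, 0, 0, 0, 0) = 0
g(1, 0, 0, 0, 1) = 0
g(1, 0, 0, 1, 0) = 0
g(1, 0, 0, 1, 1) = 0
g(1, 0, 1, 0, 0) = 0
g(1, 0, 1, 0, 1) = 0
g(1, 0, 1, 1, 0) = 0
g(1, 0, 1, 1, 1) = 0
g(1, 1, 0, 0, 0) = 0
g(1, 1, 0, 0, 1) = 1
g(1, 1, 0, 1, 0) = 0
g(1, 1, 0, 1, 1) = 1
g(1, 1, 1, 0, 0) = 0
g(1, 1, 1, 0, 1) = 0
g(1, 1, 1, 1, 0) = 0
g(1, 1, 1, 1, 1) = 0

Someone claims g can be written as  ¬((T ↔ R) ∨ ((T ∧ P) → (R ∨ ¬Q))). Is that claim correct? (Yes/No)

Yes

Check the formula against g row by row:
  P=0, Q=0, R=0, S=0, T=0: formula gives 0, g = 0 ✓
  P=0, Q=0, R=0, S=0, T=1: formula gives 0, g = 0 ✓
  P=0, Q=0, R=0, S=1, T=0: formula gives 0, g = 0 ✓
  P=0, Q=0, R=0, S=1, T=1: formula gives 0, g = 0 ✓
  …and likewise for the remaining 28 rows.
All 32 rows match — the expression computes g exactly.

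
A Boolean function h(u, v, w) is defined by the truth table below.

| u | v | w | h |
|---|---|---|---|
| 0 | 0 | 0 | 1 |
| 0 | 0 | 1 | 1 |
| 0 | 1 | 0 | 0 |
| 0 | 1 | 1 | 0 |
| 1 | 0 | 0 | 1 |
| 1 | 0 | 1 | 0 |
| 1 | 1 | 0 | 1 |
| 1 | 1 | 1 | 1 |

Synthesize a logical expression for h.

h(u, v, w) = not ((((not u and v) and not w) or ((not u and v) and w)) or ((u and not v) and w))

There are just 3 zero rows: (0,1,0), (0,1,1), (1,0,1). Their minterms are ¬u·v·¬w, ¬u·v·w, u·¬v·w; the OR of those covers precisely the 0-outputs, and negating it yields h.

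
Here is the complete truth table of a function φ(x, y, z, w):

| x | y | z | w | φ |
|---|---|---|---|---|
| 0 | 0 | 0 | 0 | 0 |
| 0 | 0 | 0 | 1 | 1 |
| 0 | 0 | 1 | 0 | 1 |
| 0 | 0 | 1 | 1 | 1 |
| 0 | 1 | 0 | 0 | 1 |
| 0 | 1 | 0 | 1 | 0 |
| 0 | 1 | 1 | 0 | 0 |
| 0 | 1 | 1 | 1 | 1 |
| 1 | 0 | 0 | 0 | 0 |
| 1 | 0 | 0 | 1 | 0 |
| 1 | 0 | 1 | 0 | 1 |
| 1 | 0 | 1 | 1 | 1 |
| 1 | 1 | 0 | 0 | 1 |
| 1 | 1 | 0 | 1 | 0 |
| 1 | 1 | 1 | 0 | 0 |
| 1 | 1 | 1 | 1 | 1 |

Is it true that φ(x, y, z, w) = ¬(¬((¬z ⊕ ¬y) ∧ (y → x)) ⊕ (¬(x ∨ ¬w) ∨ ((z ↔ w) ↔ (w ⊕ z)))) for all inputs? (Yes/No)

Evaluate ¬(¬((¬z ⊕ ¬y) ∧ (y → x)) ⊕ (¬(x ∨ ¬w) ∨ ((z ↔ w) ↔ (w ⊕ z)))) on each row and compare to φ:
  x=0, y=0, z=0, w=0: formula gives 0, φ = 0 ✓
  x=0, y=0, z=0, w=1: formula gives 1, φ = 1 ✓
  x=0, y=0, z=1, w=0: formula gives 1, φ = 1 ✓
  x=0, y=0, z=1, w=1: formula gives 0, but φ = 1 ✗
Since they disagree at (0,0,1,1), the expression is not a correct formula for φ.

No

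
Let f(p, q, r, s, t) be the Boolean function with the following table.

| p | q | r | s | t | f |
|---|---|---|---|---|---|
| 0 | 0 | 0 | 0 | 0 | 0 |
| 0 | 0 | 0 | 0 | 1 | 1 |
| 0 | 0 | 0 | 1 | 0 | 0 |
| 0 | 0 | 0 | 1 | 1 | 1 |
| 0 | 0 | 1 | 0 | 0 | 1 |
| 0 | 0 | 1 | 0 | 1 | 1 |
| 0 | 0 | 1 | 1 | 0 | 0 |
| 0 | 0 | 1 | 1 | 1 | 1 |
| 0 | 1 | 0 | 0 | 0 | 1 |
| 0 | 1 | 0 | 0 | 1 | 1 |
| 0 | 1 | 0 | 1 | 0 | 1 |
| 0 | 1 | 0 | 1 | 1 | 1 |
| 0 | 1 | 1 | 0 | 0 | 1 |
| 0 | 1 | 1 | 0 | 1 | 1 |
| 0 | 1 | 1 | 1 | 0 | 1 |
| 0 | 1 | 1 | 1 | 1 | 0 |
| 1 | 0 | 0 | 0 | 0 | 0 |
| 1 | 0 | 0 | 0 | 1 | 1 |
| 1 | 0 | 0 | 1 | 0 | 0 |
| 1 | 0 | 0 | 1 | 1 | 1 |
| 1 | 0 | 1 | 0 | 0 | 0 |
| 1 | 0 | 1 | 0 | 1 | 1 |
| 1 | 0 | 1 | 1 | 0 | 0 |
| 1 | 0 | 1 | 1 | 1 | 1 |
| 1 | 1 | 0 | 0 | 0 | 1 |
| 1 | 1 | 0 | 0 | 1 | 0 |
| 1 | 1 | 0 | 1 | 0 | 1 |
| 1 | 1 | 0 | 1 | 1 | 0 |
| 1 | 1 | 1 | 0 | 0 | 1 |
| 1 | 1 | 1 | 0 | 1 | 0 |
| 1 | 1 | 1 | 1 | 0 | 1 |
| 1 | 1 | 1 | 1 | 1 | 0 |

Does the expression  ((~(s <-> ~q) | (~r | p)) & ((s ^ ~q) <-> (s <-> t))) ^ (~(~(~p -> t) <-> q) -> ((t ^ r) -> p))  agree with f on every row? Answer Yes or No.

Test each input against both f and the formula:
  p=0, q=0, r=0, s=0, t=0: formula gives 0, f = 0 ✓
  p=0, q=0, r=0, s=0, t=1: formula gives 1, f = 1 ✓
  p=0, q=0, r=0, s=1, t=0: formula gives 0, f = 0 ✓
  p=0, q=0, r=0, s=1, t=1: formula gives 1, f = 1 ✓
  … (the remaining 28 rows also agree.)
Every row agrees, so the formula is equivalent.

Yes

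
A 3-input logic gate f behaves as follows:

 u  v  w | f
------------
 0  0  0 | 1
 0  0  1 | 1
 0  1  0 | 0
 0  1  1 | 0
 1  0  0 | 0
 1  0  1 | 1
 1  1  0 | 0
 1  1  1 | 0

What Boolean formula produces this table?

f(u, v, w) = (((~u & ~v) & ~w) | ((~u & ~v) & w)) | ((u & ~v) & w)

f=1 on 3 inputs: (0,0,0), (0,0,1), (1,0,1). Reading each as a conjunction of literals (¬u·¬v·¬w, ¬u·¬v·w, u·¬v·w) and taking the OR gives the canonical DNF.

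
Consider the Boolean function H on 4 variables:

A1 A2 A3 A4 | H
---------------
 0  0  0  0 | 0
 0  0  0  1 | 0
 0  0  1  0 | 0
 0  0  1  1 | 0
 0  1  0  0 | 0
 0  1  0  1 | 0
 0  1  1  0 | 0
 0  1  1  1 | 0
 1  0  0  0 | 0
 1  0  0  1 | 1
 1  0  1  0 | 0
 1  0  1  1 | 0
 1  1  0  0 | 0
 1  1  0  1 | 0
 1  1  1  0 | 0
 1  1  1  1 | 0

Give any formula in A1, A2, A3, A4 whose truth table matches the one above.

H(A1, A2, A3, A4) = ((A1 AND NOT A2) AND NOT A3) AND A4

H is 1 on exactly one input, (1,0,0,1), whose minterm is A1·¬A2·¬A3·A4. So H is just that conjunction.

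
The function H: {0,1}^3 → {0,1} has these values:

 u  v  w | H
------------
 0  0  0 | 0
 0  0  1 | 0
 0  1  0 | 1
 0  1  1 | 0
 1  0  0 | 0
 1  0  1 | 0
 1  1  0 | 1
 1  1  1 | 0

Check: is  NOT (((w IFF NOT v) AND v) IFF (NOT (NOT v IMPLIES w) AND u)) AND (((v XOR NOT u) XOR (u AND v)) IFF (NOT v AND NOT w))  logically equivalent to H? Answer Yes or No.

Evaluate NOT (((w IFF NOT v) AND v) IFF (NOT (NOT v IMPLIES w) AND u)) AND (((v XOR NOT u) XOR (u AND v)) IFF (NOT v AND NOT w)) on each row and compare to H:
  u=0, v=0, w=0: formula gives 0, H = 0 ✓
  u=0, v=0, w=1: formula gives 0, H = 0 ✓
  u=0, v=1, w=0: formula gives 1, H = 1 ✓
  u=0, v=1, w=1: formula gives 0, H = 0 ✓
  u=1, v=0, w=0: formula gives 0, H = 0 ✓
  …and likewise for the remaining 3 rows.
All 8 rows match — the expression computes H exactly.

Yes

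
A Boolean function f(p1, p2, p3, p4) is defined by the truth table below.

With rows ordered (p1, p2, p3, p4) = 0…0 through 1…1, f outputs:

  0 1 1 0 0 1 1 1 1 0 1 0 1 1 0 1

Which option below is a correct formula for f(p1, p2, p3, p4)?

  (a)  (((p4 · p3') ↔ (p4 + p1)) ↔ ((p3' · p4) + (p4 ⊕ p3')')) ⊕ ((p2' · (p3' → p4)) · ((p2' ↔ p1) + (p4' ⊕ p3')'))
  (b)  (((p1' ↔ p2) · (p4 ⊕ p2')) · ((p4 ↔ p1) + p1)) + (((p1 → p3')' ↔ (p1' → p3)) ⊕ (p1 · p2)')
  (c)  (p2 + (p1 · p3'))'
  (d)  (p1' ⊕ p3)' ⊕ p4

a

(b): at (0,0,0,1) it gives 0, but f = 1 — eliminated.
(c): at (0,0,0,0) it gives 1, but f = 0 — eliminated.
(d): at (0,1,1,1) it gives 0, but f = 1 — eliminated.
That leaves (a). Evaluating it on every row reproduces the table of f exactly.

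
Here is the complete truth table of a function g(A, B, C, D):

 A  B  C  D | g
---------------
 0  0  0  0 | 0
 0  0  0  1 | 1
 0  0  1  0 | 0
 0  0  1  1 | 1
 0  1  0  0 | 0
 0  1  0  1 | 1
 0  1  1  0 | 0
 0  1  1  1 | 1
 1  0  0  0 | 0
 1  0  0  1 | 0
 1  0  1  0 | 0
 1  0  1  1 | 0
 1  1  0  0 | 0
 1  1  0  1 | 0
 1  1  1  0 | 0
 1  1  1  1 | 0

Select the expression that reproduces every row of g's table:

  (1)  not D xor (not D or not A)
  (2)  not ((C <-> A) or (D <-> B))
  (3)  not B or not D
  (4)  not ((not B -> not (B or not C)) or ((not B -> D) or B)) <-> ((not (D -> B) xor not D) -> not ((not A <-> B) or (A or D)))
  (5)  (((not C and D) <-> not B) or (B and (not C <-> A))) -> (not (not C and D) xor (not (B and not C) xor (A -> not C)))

1

(2): at (0,0,0,1) it gives 0, but g = 1 — eliminated.
(3): at (0,0,0,0) it gives 1, but g = 0 — eliminated.
(4): at (0,0,0,0) it gives 1, but g = 0 — eliminated.
(5): at (0,0,0,0) it gives 1, but g = 0 — eliminated.
Only (1) survives; checking it on all 16 rows confirms it matches g.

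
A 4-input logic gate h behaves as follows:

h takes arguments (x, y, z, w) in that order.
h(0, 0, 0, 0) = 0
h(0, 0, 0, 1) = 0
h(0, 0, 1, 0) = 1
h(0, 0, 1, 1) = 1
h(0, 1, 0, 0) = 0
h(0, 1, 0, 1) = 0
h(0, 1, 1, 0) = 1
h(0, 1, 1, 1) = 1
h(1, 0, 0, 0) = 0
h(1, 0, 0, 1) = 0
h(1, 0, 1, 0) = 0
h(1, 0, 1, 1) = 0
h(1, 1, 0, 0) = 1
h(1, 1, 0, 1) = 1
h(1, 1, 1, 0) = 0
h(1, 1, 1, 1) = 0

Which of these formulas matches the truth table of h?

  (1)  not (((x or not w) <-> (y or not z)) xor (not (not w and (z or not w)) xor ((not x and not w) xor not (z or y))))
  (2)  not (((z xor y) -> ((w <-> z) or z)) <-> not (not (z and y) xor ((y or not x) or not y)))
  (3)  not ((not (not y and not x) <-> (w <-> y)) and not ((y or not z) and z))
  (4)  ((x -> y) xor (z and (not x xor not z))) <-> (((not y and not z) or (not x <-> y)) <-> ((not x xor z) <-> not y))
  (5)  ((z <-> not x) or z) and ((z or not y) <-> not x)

5

(1): at (0,0,0,1) it gives 1, but h = 0 — eliminated.
(2): at (0,0,1,0) it gives 0, but h = 1 — eliminated.
(3): at (0,0,0,0) it gives 1, but h = 0 — eliminated.
(4): at (0,0,0,0) it gives 1, but h = 0 — eliminated.
(5) is the remaining candidate, and it agrees with h on all 16 inputs.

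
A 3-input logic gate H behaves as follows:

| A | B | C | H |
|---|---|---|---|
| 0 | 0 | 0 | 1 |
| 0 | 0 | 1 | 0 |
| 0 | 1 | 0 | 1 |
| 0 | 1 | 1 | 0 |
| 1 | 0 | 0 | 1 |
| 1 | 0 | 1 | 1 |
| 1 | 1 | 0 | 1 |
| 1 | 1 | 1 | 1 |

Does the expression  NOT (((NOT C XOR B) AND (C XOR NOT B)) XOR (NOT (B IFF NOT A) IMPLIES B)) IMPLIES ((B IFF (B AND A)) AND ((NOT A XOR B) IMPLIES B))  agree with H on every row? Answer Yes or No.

Check the formula against H row by row:
  A=0, B=0, C=0: formula gives 1, H = 1 ✓
  A=0, B=0, C=1: formula gives 0, H = 0 ✓
  A=0, B=1, C=0: formula gives 1, H = 1 ✓
  A=0, B=1, C=1: formula gives 0, H = 0 ✓
  A=1, B=0, C=0: formula gives 1, H = 1 ✓
  …and likewise for the remaining 3 rows.
Every row agrees, so the formula is equivalent.

Yes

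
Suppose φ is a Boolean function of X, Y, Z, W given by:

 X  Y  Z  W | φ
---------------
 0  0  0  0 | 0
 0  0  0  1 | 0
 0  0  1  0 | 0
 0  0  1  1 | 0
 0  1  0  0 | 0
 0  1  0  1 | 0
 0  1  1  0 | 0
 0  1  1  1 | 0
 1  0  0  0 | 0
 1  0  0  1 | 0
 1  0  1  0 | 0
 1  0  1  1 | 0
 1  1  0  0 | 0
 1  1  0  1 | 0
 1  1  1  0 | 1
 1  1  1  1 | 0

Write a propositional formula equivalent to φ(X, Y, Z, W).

Only row (1,1,1,0) gives 1. That row's minterm X·Y·Z·¬W is φ directly.

φ(X, Y, Z, W) = ((X · Y) · Z) · W'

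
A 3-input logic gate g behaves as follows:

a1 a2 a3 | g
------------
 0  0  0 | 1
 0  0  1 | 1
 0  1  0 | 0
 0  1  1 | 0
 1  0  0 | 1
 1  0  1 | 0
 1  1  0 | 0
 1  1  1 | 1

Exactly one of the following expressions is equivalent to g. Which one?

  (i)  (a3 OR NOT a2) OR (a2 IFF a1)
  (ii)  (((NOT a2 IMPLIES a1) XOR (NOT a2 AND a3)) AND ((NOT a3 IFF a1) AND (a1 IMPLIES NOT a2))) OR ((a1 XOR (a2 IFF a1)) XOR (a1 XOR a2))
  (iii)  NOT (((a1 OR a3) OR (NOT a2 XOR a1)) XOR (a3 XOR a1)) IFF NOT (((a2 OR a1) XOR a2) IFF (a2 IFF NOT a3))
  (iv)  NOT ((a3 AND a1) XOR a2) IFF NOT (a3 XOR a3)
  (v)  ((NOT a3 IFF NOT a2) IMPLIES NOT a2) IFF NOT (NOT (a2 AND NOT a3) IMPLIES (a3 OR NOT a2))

iv

(i) fails at (0,1,1): the formula yields 1, g is 0.
(ii) fails at (0,1,0): the formula yields 1, g is 0.
(iii) fails at (0,1,0): the formula yields 1, g is 0.
(v) fails at (0,0,0): the formula yields 0, g is 1.
Only (iv) survives; checking it on all 8 rows confirms it matches g.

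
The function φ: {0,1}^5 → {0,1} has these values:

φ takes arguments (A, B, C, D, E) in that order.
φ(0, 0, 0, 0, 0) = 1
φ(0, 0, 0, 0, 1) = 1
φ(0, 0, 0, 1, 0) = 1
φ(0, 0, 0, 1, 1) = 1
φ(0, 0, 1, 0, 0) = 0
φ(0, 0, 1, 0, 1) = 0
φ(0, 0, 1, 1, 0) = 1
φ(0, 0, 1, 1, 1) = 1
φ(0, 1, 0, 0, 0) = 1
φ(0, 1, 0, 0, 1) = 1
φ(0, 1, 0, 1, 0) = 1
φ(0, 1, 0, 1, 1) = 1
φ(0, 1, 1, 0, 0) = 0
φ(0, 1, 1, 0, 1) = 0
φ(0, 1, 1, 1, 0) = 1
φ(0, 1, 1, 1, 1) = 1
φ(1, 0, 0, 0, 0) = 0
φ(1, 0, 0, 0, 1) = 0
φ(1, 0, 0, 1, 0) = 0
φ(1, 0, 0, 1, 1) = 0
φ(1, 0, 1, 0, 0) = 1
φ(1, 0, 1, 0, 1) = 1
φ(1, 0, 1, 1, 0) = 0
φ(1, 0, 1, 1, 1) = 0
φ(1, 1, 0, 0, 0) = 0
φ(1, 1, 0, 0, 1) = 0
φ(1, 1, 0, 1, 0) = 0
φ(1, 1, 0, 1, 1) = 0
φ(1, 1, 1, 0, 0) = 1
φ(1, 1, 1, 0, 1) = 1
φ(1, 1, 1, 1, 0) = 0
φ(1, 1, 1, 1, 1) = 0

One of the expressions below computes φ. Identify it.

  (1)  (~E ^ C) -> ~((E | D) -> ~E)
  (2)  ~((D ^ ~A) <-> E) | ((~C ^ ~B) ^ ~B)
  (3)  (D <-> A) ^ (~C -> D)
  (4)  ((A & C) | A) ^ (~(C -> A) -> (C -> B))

(1): at (0,0,0,0,0) it gives 0, but φ = 1 — eliminated.
(2): at (0,0,1,0,0) it gives 1, but φ = 0 — eliminated.
(4): at (0,0,1,1,0) it gives 0, but φ = 1 — eliminated.
(3) is the remaining candidate, and it agrees with φ on all 32 inputs.

3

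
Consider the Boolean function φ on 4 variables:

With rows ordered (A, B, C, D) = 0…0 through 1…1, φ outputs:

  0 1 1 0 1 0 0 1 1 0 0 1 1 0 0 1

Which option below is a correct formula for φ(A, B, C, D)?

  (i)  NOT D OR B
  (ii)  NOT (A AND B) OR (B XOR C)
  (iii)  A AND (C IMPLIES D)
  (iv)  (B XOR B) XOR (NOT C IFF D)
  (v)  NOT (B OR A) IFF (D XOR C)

(i) disagrees with φ on (0,0,0,0) (formula → 1, table → 0); rule it out.
(ii) disagrees with φ on (0,0,0,0) (formula → 1, table → 0); rule it out.
(iii) disagrees with φ on (0,0,0,1) (formula → 0, table → 1); rule it out.
(iv) disagrees with φ on (0,1,0,0) (formula → 0, table → 1); rule it out.
That leaves (v). Evaluating it on every row reproduces the table of φ exactly.

v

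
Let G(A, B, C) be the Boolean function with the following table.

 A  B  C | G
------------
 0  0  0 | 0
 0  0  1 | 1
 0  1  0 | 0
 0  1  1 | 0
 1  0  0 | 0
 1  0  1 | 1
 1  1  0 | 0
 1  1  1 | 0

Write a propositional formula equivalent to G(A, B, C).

The 1-rows are (0,0,1), (1,0,1). Each contributes one minterm — ¬A·¬B·C; A·¬B·C — and their disjunction is a sum-of-products form of G.

G(A, B, C) = ((not A and not B) and C) or ((A and not B) and C)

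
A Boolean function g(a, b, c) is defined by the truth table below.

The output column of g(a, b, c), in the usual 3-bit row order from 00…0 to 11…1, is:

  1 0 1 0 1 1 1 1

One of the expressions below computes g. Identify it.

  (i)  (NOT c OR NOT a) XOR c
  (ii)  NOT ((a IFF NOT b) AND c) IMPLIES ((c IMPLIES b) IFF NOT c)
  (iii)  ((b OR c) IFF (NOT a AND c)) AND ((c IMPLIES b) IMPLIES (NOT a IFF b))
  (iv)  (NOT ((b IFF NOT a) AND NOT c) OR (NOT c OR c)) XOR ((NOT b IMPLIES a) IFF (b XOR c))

(ii) disagrees with g on (0,0,1) (formula → 1, table → 0); rule it out.
(iii) disagrees with g on (0,0,0) (formula → 0, table → 1); rule it out.
(iv) disagrees with g on (0,0,0) (formula → 0, table → 1); rule it out.
(i) is the remaining candidate, and it agrees with g on all 8 inputs.

i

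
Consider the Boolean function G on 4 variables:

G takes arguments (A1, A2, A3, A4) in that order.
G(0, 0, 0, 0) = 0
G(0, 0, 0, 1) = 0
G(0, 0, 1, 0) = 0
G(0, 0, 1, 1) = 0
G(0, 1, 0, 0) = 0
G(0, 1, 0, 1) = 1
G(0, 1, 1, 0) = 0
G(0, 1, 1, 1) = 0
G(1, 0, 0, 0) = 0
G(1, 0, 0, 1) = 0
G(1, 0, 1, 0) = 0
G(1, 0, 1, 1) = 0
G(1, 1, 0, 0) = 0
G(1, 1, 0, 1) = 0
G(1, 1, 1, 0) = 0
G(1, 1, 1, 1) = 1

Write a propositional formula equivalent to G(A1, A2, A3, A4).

G(A1, A2, A3, A4) = (((A1' · A2) · A3') · A4) + (((A1 · A2) · A3) · A4)

Collect the rows where G=1 — (0,1,0,1), (1,1,1,1) — and write one minterm per row: ¬A1·A2·¬A3·A4, A1·A2·A3·A4. Their union (logical OR) reproduces the table exactly.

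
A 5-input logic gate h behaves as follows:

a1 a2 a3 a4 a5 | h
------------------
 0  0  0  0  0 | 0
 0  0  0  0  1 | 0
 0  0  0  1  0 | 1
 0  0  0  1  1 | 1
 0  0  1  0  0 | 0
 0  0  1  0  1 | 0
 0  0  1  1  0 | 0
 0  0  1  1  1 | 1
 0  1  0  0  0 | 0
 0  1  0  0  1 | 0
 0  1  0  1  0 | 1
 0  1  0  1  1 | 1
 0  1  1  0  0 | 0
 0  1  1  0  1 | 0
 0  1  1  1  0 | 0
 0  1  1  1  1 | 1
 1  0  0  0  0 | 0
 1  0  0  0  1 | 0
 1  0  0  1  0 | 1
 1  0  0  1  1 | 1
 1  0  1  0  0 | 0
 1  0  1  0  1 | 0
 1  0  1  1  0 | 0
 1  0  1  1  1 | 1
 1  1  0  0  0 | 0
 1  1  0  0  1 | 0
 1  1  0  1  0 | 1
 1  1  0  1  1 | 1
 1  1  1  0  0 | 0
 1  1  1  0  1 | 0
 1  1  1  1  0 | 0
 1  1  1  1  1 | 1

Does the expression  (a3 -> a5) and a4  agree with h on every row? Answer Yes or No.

Test each input against both h and the formula:
  a1=0, a2=0, a3=0, a4=0, a5=0: formula gives 0, h = 0 ✓
  a1=0, a2=0, a3=0, a4=0, a5=1: formula gives 0, h = 0 ✓
  a1=0, a2=0, a3=0, a4=1, a5=0: formula gives 1, h = 1 ✓
  a1=0, a2=0, a3=0, a4=1, a5=1: formula gives 1, h = 1 ✓
  …and likewise for the remaining 28 rows.
All 32 rows match — the expression computes h exactly.

Yes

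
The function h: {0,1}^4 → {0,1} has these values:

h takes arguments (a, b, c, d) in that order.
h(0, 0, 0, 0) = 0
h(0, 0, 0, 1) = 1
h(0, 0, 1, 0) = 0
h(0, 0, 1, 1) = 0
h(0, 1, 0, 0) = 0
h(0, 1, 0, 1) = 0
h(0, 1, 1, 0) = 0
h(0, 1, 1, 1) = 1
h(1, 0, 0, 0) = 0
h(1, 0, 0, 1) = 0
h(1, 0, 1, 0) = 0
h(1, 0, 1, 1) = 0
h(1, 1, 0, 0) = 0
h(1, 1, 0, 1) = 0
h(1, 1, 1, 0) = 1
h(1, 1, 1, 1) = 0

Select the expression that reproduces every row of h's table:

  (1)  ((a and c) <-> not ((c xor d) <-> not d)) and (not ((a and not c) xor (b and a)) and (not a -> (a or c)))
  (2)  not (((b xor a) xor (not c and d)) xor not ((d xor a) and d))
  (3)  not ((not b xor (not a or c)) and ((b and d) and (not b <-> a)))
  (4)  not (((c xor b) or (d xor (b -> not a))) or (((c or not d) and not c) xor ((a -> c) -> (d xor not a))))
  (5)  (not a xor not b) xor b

(1): at (0,0,0,1) it gives 0, but h = 1 — eliminated.
(2): at (0,0,0,1) it gives 0, but h = 1 — eliminated.
(3): at (0,0,0,0) it gives 1, but h = 0 — eliminated.
(5): at (0,0,0,1) it gives 0, but h = 1 — eliminated.
That leaves (4). Evaluating it on every row reproduces the table of h exactly.

4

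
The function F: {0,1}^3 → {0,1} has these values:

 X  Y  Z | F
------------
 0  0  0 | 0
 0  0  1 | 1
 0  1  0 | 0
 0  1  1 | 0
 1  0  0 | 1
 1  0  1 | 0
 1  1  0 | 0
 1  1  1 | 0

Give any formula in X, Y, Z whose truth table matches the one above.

F(X, Y, Z) = ((NOT X AND NOT Y) AND Z) OR ((X AND NOT Y) AND NOT Z)

The 1-rows are (0,0,1), (1,0,0). Each contributes one minterm — ¬X·¬Y·Z; X·¬Y·¬Z — and their disjunction is a sum-of-products form of F.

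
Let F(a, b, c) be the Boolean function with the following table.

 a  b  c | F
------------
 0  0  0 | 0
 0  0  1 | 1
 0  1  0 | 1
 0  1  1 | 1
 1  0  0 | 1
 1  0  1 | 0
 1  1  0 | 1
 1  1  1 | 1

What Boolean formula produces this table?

The 0-rows are (0,0,0), (1,0,1). Take each as a conjunction (¬a·¬b·¬c, a·¬b·c), form their disjunction, and complement — that gives a formula that is 1 everywhere F is.

F(a, b, c) = (((a' · b') · c') + ((a · b') · c))'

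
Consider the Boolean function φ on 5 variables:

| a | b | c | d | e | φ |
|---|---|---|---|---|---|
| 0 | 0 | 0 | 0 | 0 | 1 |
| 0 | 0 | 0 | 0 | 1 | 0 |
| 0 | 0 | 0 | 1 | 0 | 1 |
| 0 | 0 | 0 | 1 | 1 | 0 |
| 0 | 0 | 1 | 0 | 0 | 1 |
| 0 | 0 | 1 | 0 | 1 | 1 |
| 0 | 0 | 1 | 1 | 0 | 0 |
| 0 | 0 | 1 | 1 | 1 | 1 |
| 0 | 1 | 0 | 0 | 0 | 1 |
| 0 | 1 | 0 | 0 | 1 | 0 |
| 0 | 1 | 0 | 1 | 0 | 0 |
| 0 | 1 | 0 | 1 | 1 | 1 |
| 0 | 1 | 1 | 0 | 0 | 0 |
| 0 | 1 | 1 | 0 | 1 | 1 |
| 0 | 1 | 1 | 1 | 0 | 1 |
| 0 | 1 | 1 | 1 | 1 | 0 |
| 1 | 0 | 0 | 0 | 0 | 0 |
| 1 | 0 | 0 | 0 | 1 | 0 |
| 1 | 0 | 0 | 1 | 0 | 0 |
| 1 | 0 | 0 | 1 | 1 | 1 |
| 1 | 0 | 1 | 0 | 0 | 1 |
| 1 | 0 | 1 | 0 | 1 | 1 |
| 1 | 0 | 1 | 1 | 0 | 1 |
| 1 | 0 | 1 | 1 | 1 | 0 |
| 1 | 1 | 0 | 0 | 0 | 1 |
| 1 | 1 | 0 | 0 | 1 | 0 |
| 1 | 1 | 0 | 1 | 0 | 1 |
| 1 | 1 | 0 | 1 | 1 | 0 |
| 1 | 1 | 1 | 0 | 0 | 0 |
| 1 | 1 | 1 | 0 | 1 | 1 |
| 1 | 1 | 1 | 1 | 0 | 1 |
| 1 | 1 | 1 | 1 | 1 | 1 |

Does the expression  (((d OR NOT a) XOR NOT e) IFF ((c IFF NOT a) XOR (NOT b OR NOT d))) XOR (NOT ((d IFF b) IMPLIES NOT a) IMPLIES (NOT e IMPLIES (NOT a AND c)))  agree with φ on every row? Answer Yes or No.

No

Evaluate (((d OR NOT a) XOR NOT e) IFF ((c IFF NOT a) XOR (NOT b OR NOT d))) XOR (NOT ((d IFF b) IMPLIES NOT a) IMPLIES (NOT e IMPLIES (NOT a AND c))) on each row and compare to φ:
  a=0, b=0, c=0, d=0, e=0: formula gives 1, φ = 1 ✓
  a=0, b=0, c=0, d=0, e=1: formula gives 0, φ = 0 ✓
  a=0, b=0, c=0, d=1, e=0: formula gives 1, φ = 1 ✓
  a=0, b=0, c=0, d=1, e=1: formula gives 0, φ = 0 ✓
  a=0, b=0, c=1, d=0, e=0: formula gives 0, but φ = 1 ✗
Since they disagree at (0,0,1,0,0), the expression is not a correct formula for φ.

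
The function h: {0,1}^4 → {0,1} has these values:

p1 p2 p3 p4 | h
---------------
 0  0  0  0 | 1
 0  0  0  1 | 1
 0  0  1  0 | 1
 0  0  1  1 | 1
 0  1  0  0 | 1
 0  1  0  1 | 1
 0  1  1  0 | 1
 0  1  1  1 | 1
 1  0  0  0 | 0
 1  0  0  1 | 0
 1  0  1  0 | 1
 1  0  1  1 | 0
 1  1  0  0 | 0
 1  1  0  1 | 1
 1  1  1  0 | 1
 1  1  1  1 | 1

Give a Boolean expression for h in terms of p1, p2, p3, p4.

h(p1, p2, p3, p4) = NOT ((((((p1 AND NOT p2) AND NOT p3) AND NOT p4) OR (((p1 AND NOT p2) AND NOT p3) AND p4)) OR (((p1 AND NOT p2) AND p3) AND p4)) OR (((p1 AND p2) AND NOT p3) AND NOT p4))

h is 0 on only 4 rows — (1,0,0,0), (1,0,0,1), (1,0,1,1), (1,1,0,0). Writing each as a minterm (p1·¬p2·¬p3·¬p4, p1·¬p2·¬p3·p4, p1·¬p2·p3·p4, p1·p2·¬p3·¬p4) and OR-ing them characterizes exactly where h=0, so h is the negation of that disjunction.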